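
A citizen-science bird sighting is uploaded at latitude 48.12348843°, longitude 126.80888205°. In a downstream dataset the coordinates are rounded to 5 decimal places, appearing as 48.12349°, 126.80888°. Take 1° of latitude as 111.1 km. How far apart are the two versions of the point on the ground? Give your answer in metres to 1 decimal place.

0.2 metres

The latitude changed by -0.00000157° and the longitude by +0.00000205°.
North–south shift: -0.00000157 × 111100 = -0.174427 m.
E–W at 48.1235°: 0.00000205° × 111100 × cos 48.1235° = 0.00000205 × 111100 × 0.6675 ≈ 0.152033 m.
Hypotenuse of the two orthogonal shifts: √(0.174427² + 0.152033²) = 0.231384 m.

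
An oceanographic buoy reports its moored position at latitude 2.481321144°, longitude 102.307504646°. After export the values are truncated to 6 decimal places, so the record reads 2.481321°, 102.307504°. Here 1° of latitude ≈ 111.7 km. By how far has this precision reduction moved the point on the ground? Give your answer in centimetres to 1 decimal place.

Δlat = 2.481321144 − 2.481321 = +0.000000144°; Δlon = 102.307504646 − 102.307504 = +0.000000646°.
N–S: 0.000000144° × 111700 m/° = 0.0160848 m.
E–W at 2.48132°: 0.000000646° × 111700 × cos 2.48132° = 0.000000646 × 111700 × 0.9991 ≈ 0.0720905 m.
Distance: √(0.0160848² + 0.0720905²) ≈ 0.0738632 m.
That is 0.0738632 m = 7.3863 cm.

7.4 centimetres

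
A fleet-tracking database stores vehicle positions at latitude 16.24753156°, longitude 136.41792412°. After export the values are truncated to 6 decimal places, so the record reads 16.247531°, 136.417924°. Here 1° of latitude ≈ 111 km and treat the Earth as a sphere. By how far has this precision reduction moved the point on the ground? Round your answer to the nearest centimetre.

6 centimetres

The latitude changed by +0.00000056° and the longitude by +0.00000012°.
N–S: 0.00000056° × 111000 m/° = 0.06216 m.
E–W at 16.2475°: 0.00000012° × 111000 × cos 16.2475° = 0.00000012 × 111000 × 0.9601 ≈ 0.012788 m.
Combined displacement = (0.06216² + 0.012788²)^½ ≈ 0.0634618 m.
That is 0.0634618 m = 6.3462 cm.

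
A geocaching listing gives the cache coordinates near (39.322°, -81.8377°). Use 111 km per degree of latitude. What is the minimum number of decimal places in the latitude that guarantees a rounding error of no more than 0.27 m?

One degree of latitude covers 111000 m.
N decimal places → at most half a unit in the last place, 0.5 × 10⁻ᴺ° = 111000/2 × 10⁻ᴺ m.
Need 0.5 × 111000 × 10⁻ᴺ ≤ 0.27 → 10⁻ᴺ ≤ 4.865e-06, so N ≥ 5.31.
At 5 places the error can reach 0.555 m, but 6 places keeps it to 0.0555 m.

6 decimal places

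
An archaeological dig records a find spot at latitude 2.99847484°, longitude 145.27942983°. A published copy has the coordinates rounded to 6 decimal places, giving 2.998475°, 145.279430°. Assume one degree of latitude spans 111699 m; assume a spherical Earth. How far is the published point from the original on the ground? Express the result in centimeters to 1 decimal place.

2.6 centimeters

The latitude changed by -0.00000016° and the longitude by -0.00000017°.
North–south shift: -0.00000016 × 111699 = -0.0178718 m.
East–west at this latitude: -0.00000017° × 111699 × cos 2.99848° ≈ -0.00000017 × 111546 = -0.0189628 m.
Combined displacement = (0.0178718² + 0.0189628²)^½ ≈ 0.0260575 m.
That is 0.0260575 m = 2.6057 cm.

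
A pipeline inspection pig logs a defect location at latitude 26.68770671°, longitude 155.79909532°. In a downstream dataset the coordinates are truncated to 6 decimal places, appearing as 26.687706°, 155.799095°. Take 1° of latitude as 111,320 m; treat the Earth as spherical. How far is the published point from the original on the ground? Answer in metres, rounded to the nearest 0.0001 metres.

0.0852 metres

Δlat = 26.68770671 − 26.687706 = +0.00000071°; Δlon = 155.79909532 − 155.799095 = +0.00000032°.
N–S: 0.00000071° × 111320 m/° = 0.0790372 m.
East–west at this latitude: 0.00000032° × 111320 × cos 26.6877° ≈ 0.00000032 × 99460.8 = 0.0318275 m.
Combined displacement = (0.0790372² + 0.0318275²)^½ ≈ 0.0852049 m.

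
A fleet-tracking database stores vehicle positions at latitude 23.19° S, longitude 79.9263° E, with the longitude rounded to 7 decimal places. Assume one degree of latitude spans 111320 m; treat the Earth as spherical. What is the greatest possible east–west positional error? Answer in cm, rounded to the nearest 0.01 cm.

0.51 cm

Rounding to 7 decimal places leaves the longitude within ±5e-08° of the true value.
At latitude 23.19° a degree of longitude spans 111320 m × cos 23.19° = 111320 × 0.9192 ≈ 102326 m.
So at most 5e-08° × 102326 ≈ 0.00511629 m east–west.
That is 0.00511629 m = 0.51163 cm.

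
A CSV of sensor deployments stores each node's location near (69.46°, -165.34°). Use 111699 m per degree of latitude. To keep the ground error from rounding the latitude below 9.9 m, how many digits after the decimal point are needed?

4 decimal places

One degree of latitude covers 111699 m.
Rounding to N decimal places gives at most 0.5 × 10⁻ᴺ degrees of error, i.e. 0.5 × 10⁻ᴺ × 111699 m.
Need 0.5 × 111699 × 10⁻ᴺ ≤ 9.9 → 10⁻ᴺ ≤ 1.773e-04, so N ≥ 3.75.
At 3 places the error can reach 55.8 m, but 4 places keeps it to 5.58 m.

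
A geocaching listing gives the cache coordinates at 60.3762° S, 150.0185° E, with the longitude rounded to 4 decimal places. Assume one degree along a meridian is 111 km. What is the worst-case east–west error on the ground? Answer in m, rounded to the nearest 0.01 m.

Rounding to 4 decimal places leaves the longitude within ±5e-05° of the true value.
One degree of longitude at 60.3762° is 111000 × cos 60.3762° ≈ 111000 × 0.4943 = 54867.6 m.
East–west error: 5e-05° × 54867.6 m/° ≈ 2.74338 m.

2.74 m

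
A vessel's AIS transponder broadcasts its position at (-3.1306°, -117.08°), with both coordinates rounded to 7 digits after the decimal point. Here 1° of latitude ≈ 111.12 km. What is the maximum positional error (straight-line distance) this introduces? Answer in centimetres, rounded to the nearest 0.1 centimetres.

Rounding to 7 decimal places leaves each coordinate within ±5e-08° of the true value.
N–S: 5e-08° × 111120 m/° = 0.005556 m.
East–west component at 3.1306°: 5e-08° × 111120 × cos 3.1306° ≈ 5e-08 × 110954 ≈ 0.00554771 m.
Combining orthogonally: (0.005556² + 0.00554771²)^½ ≈ 0.00785151 m.
That is 0.00785151 m = 0.78515 cm.

0.8 centimetres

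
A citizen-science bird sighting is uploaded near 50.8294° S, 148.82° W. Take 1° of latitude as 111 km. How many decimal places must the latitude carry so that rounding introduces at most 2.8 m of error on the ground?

5

One degree of latitude covers 111000 m.
With N decimal places the half-ulp bound is 0.5·10⁻ᴺ°, or 0.5·10⁻ᴺ × 111000 m on the ground.
Need 0.5 × 111000 × 10⁻ᴺ ≤ 2.8 → 10⁻ᴺ ≤ 5.045e-05, so N ≥ 4.30.
So 5 decimal places suffice (0.555 m); 4 would allow up to 5.55 m.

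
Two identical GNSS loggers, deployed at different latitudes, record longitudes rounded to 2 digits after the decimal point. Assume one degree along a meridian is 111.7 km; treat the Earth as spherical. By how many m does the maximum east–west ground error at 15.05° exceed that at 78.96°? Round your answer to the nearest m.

Rounding to 2 decimal places leaves the longitude within ±0.005° of the true value.
At 15.05°: 0.005° × 111700 × cos 15.05° = 0.005 × 111700 × 0.9657 ≈ 539.34 m.
Error at 78.96° = 0.005° × 111700 × cos 78.96° ≈ 558.5 × 0.1915 = 106.95 m.
So the lower-latitude error exceeds the higher by 539.34 − 106.95 = 432.39 m.

432 m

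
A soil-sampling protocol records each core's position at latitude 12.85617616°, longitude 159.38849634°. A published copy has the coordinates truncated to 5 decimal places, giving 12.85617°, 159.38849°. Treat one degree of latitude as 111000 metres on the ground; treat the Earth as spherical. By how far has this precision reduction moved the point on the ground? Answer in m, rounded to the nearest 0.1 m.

The latitude changed by +0.00000616° and the longitude by +0.00000634°.
North–south shift: 0.00000616 × 111000 = 0.68376 m.
East–west at this latitude: 0.00000634° × 111000 × cos 12.8562° ≈ 0.00000634 × 108217 = 0.686098 m.
Hypotenuse of the two orthogonal shifts: √(0.68376² + 0.686098²) = 0.968638 m.

1.0 m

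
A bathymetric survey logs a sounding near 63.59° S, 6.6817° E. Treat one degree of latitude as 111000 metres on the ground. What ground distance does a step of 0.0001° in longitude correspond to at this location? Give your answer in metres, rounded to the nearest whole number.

5 metres

0.0001° of longitude at 63.59° is 0.0001 × 111000 × cos 63.59° ≈ 0.0001 × 49371.9 = 4.93719 m.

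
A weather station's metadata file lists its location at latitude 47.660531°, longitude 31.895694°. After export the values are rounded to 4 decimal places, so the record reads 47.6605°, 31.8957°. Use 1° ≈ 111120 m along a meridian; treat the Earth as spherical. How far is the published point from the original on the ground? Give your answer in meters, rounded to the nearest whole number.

The latitude changed by +0.000031° and the longitude by -0.000006°.
N–S: 0.000031° × 111120 m/° = 3.44472 m.
E–W at 47.6605°: -0.000006° × 111120 × cos 47.6605° = -0.000006 × 111120 × 0.6735 ≈ -0.449051 m.
Combined displacement = (3.44472² + 0.449051²)^½ ≈ 3.47387 m.

3 meters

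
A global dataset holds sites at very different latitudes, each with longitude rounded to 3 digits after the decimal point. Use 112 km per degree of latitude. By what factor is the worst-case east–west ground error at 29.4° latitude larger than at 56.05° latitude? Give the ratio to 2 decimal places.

1.56

Rounding to 3 decimal places leaves the longitude within ±0.0005° of the true value.
At 29.4°: 0.0005° × 112000 × cos 29.4° = 0.0005 × 112000 × 0.8712 ≈ 48.788 m.
Error at 56.05° = 0.0005° × 112000 × cos 56.05° ≈ 56 × 0.5585 = 31.274 m.
Ratio: 48.788 / 31.274 = cos 29.4° / cos 56.05° ≈ 1.5600.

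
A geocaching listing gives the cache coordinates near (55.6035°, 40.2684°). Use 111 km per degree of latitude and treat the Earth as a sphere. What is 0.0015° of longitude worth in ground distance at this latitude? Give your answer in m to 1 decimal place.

94.1 m

One degree of longitude here spans 111000 × cos 55.6035° = 111000 × 0.5649 ≈ 62705.7 m; 0.0015° of that is 94.0586 m.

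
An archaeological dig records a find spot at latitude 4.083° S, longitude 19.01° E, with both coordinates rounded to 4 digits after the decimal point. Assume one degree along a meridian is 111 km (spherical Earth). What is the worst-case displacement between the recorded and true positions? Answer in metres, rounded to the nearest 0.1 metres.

Rounding to 4 decimal places leaves each coordinate within ±5e-05° of the true value.
North–south component: 5e-05° × 111000 = 5.55 m.
E–W at 4.083°: 5e-05° × 111000 × cos 4.083° = 5e-05 × 111000 × 0.9975 ≈ 5.53591 m.
Combining orthogonally: (5.55² + 5.53591²)^½ ≈ 7.83893 m.

7.8 metres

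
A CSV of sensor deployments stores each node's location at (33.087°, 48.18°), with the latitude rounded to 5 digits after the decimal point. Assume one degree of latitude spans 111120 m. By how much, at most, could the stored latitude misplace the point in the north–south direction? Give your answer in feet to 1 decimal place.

1.8 feet

Rounding to 5 decimal places leaves the latitude within ±5e-06° of the true value.
Along the meridian that is 5e-06° × 111120 m/° = 0.5556 m.
Converting: 0.5556 m × 3.2808 ft/m ≈ 1.8228 ft.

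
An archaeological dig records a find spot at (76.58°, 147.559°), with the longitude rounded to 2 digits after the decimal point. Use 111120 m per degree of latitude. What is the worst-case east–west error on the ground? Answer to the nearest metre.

129 metres

Rounding to 2 decimal places leaves the longitude within ±0.005° of the true value.
One degree of longitude at 76.58° is 111120 × cos 76.58° ≈ 111120 × 0.2321 = 25789.6 m.
East–west error: 0.005° × 25789.6 m/° ≈ 128.948 m.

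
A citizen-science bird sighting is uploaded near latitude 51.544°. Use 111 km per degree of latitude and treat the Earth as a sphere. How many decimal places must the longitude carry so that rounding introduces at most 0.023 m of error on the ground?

7

At 51.544° one degree of longitude covers 111000 × cos 51.544° ≈ 111000 × 0.6219 ≈ 69032.4 m.
With N decimal places the half-ulp bound is 0.5·10⁻ᴺ°, or 0.5·10⁻ᴺ × 69032.4 m on the ground.
Setting 34516.2 × 10⁻ᴺ ≤ 0.023 gives 10ᴺ ≥ 1.501e+06, i.e. N ≥ 6.18.
So 7 decimal places suffice (0.00345 m); 6 would allow up to 0.0345 m.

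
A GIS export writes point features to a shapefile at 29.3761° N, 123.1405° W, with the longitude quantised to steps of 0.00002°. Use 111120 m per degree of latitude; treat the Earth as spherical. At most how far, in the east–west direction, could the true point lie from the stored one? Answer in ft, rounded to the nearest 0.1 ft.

3.2 ft

With a 0.00002° grid the true value lies within half a step, ±0.00002°/2 = ±1e-05°, of the stored one.
One degree of longitude at 29.3761° is 111120 × cos 29.3761° ≈ 111120 × 0.8714 = 96832 m.
So at most 1e-05° × 96832 ≈ 0.96832 m east–west.
Converting: 0.96832 m × 3.2808 ft/m ≈ 3.1769 ft.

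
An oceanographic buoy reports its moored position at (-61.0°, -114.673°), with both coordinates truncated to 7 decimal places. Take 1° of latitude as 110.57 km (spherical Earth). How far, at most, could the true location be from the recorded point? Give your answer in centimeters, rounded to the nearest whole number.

Truncating at 7 decimal places can drop up to a full unit in the last place, so each coordinate may be off by as much as 1e-07°.
N–S: 1e-07° × 110570 m/° = 0.011057 m.
Longitude error → 1e-07 × 110570 × cos 61° = 1e-07 × 110570 × 0.4848 ≈ 0.00536054 m.
Combining orthogonally: (0.011057² + 0.00536054²)^½ ≈ 0.0122879 m.
That is 0.0122879 m = 1.2288 cm.

1 centimeters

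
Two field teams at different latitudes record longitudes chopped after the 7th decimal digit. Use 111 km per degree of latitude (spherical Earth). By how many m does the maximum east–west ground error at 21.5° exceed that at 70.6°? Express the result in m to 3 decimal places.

0.007 m

Truncating at 7 decimal places can drop up to a full unit in the last place, so the longitude may be off by as much as 1e-07°.
Error at 21.5° = 1e-07° × 111000 × cos 21.5° ≈ 0.0111 × 0.9304 = 0.010328 m.
Error at 70.6° = 1e-07° × 111000 × cos 70.6° ≈ 0.0111 × 0.3322 = 0.003687 m.
So the lower-latitude error exceeds the higher by 0.010328 − 0.003687 = 0.0066406 m.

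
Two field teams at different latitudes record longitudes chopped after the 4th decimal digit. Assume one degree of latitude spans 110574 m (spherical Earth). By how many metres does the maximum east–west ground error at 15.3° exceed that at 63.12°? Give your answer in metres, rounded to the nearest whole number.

6 metres

Truncating at 4 decimal places can drop up to a full unit in the last place, so the longitude may be off by as much as 0.0001°.
Error at 15.3° = 0.0001° × 110574 × cos 15.3° ≈ 11.057 × 0.9646 = 10.665 m.
Error at 63.12° = 0.0001° × 110574 × cos 63.12° ≈ 11.057 × 0.4521 = 4.9993 m.
Difference: 10.665 − 4.9993 = 5.6662 m.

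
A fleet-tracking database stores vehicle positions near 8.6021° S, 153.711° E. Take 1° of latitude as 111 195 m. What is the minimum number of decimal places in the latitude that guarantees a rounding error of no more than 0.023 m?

One degree of latitude covers 111195 m.
Rounding to N decimal places gives at most 0.5 × 10⁻ᴺ degrees of error, i.e. 0.5 × 10⁻ᴺ × 111195 m.
Need 0.5 × 111195 × 10⁻ᴺ ≤ 0.023 → 10⁻ᴺ ≤ 4.137e-07, so N ≥ 6.38.
So 7 decimal places suffice (0.00556 m); 6 would allow up to 0.0556 m.

7 decimal places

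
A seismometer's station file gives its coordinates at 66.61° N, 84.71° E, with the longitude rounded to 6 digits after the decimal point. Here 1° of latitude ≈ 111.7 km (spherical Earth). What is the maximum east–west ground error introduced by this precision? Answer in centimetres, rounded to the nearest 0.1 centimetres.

Rounding to 6 decimal places leaves the longitude within ±5e-07° of the true value.
Parallels shrink by cos φ, so at 66.61° a degree of longitude is 111700 × 0.3970 ≈ 44343.5 m.
Maximum E–W displacement: 5e-07 × 44343.5 = 0.0221718 m.
That is 0.0221718 m = 2.2172 cm.

2.2 centimetres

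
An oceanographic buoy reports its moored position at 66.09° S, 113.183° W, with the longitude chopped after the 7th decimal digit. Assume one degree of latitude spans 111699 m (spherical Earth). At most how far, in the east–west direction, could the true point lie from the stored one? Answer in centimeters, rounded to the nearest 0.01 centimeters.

0.45 centimeters

Truncating at 7 decimal places can drop up to a full unit in the last place, so the longitude may be off by as much as 1e-07°.
At latitude 66.09° a degree of longitude spans 111699 m × cos 66.09° = 111699 × 0.4053 ≈ 45271.7 m.
East–west error: 1e-07° × 45271.7 m/° ≈ 0.00452717 m.
That is 0.00452717 m = 0.45272 cm.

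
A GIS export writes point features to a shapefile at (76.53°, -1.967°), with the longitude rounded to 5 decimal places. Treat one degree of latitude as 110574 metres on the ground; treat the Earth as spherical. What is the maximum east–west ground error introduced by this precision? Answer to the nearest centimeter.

13 centimeters

Rounding to 5 decimal places leaves the longitude within ±5e-06° of the true value.
At latitude 76.53° a degree of longitude spans 110574 m × cos 76.53° = 110574 × 0.2329 ≈ 25756.7 m.
East–west error: 5e-06° × 25756.7 m/° ≈ 0.128783 m.
That is 0.128783 m = 12.878 cm.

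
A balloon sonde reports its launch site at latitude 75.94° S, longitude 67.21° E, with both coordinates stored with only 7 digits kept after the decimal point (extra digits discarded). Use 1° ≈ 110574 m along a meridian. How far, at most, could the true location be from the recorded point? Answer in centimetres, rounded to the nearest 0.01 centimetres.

Truncating at 7 decimal places can drop up to a full unit in the last place, so each coordinate may be off by as much as 1e-07°.
North–south component: 1e-07° × 110574 = 0.0110574 m.
E–W at 75.94°: 1e-07° × 110574 × cos 75.94° = 1e-07 × 110574 × 0.2429 ≈ 0.00268626 m.
Combining orthogonally: (0.0110574² + 0.00268626²)^½ ≈ 0.011379 m.
That is 0.011379 m = 1.1379 cm.

1.14 centimetres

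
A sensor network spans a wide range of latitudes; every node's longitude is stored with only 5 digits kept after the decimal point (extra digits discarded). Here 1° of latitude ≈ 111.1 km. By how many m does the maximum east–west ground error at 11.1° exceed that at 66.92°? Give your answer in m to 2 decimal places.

0.65 m

Truncating at 5 decimal places can drop up to a full unit in the last place, so the longitude may be off by as much as 1e-05°.
Error at 11.1° = 1e-05° × 111100 × cos 11.1° ≈ 1.111 × 0.9813 = 1.0902 m.
Error at 66.92° = 1e-05° × 111100 × cos 66.92° ≈ 1.111 × 0.3920 = 0.43553 m.
So the lower-latitude error exceeds the higher by 1.0902 − 0.43553 = 0.65469 m.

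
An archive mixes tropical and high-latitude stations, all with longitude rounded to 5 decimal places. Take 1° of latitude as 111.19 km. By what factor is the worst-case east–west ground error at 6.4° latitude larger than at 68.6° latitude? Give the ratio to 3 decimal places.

2.724

Rounding to 5 decimal places leaves the longitude within ±5e-06° of the true value.
At 6.4°: 5e-06° × 111190 × cos 6.4° = 5e-06 × 111190 × 0.9938 ≈ 0.55249 m.
At 68.6°: 5e-06° × 111190 × cos 68.6° = 5e-06 × 111190 × 0.3649 ≈ 0.20285 m.
The ratio reduces to cos 6.4° / cos 68.6° = 0.9938/0.3649 ≈ 2.7236.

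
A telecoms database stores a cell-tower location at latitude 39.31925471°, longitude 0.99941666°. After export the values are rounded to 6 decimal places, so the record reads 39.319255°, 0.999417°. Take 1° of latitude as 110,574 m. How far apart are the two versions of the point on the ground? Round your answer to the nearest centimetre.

Δlat = 39.31925471 − 39.319255 = -0.00000029°; Δlon = 0.99941666 − 0.999417 = -0.00000034°.
N–S: -0.00000029° × 110574 m/° = -0.0320665 m.
E–W at 39.3193°: -0.00000034° × 110574 × cos 39.3193° = -0.00000034 × 110574 × 0.7736 ≈ -0.0290846 m.
Hypotenuse of the two orthogonal shifts: √(0.0320665² + 0.0290846²) = 0.0432917 m.
That is 0.0432917 m = 4.3292 cm.

4 centimetres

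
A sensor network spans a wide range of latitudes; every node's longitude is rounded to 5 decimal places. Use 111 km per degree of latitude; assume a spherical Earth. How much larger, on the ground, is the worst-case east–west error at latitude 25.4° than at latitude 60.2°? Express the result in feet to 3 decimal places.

Rounding to 5 decimal places leaves the longitude within ±5e-06° of the true value.
Error at 25.4° = 5e-06° × 111000 × cos 25.4° ≈ 0.555 × 0.9033 = 0.50135 m.
At 60.2°: 5e-06° × 111000 × cos 60.2° = 5e-06 × 111000 × 0.4970 ≈ 0.27582 m.
So the lower-latitude error exceeds the higher by 0.50135 − 0.27582 = 0.22553 m.
Converting: 0.225531 m × 3.2808 ft/m ≈ 0.73993 ft.

0.740 feet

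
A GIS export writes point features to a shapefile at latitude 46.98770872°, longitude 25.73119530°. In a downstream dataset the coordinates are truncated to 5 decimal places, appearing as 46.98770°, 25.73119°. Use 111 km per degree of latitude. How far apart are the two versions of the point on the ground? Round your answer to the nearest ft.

The latitude changed by +0.00000872° and the longitude by +0.00000530°.
N–S: 0.00000872° × 111000 m/° = 0.96792 m.
East–west at this latitude: 0.00000530° × 111000 × cos 46.9877° ≈ 0.00000530 × 75719.2 = 0.401312 m.
Distance: √(0.96792² + 0.401312²) ≈ 1.04782 m.
In feet: 1.04782 m ÷ 0.3048 ≈ 3.4377 ft.

3 ft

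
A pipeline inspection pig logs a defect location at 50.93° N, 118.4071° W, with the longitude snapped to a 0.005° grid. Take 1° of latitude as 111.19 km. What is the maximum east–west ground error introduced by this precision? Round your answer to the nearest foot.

With a 0.005° grid the true value lies within half a step, ±0.005°/2 = ±0.0025°, of the stored one.
At latitude 50.93° a degree of longitude spans 111190 m × cos 50.93° = 111190 × 0.6303 ≈ 70079.7 m.
Maximum E–W displacement: 0.0025 × 70079.7 = 175.199 m.
In feet: 175.199 m ÷ 0.3048 ≈ 574.8 ft.

575 feet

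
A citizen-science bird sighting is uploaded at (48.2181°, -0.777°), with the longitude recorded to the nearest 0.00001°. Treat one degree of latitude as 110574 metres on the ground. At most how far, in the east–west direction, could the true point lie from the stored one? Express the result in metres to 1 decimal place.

Rounding to 5 decimal places leaves the longitude within ±5e-06° of the true value.
One degree of longitude at 48.2181° is 110574 × cos 48.2181° ≈ 110574 × 0.6663 = 73675.1 m.
East–west error: 5e-06° × 73675.1 m/° ≈ 0.368376 m.

0.4 metres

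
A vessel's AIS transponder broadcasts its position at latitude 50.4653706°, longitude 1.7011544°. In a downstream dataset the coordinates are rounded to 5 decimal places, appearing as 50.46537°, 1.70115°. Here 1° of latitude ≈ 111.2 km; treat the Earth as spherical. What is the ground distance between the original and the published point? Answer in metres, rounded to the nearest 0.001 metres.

Δlat = 50.4653706 − 50.46537 = +0.0000006°; Δlon = 1.7011544 − 1.70115 = +0.0000044°.
N–S: 0.0000006° × 111200 m/° = 0.06672 m.
East–west at this latitude: 0.0000044° × 111200 × cos 50.4654° ≈ 0.0000044 × 70783.7 = 0.311448 m.
Distance: √(0.06672² + 0.311448²) ≈ 0.318515 m.

0.319 metres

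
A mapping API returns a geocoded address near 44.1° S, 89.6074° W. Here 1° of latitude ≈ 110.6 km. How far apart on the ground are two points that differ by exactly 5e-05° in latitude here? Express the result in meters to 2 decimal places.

5.53 meters

Along a meridian 5e-05° is 5e-05 × 110600 = 5.53 m.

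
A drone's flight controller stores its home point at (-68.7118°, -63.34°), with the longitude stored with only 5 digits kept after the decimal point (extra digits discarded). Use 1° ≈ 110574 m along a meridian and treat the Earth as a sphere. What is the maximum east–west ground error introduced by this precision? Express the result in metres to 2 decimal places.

Truncating at 5 decimal places can drop up to a full unit in the last place, so the longitude may be off by as much as 1e-05°.
One degree of longitude at 68.7118° is 110574 × cos 68.7118° ≈ 110574 × 0.3631 = 40144.9 m.
So at most 1e-05° × 40144.9 ≈ 0.401449 m east–west.

0.40 metres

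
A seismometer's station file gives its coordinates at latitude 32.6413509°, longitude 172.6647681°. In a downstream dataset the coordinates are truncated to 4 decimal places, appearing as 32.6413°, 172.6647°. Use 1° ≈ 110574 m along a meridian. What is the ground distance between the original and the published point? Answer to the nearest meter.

8 meters

The latitude changed by +0.0000509° and the longitude by +0.0000681°.
North–south shift: 0.0000509 × 110574 = 5.62822 m.
East–west at this latitude: 0.0000681° × 110574 × cos 32.6413° ≈ 0.0000681 × 93110.4 = 6.34082 m.
Combined displacement = (5.62822² + 6.34082²)^½ ≈ 8.47837 m.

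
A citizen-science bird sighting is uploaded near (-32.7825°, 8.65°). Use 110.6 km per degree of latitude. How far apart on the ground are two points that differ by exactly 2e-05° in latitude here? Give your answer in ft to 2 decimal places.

2e-05° × 110600 m/° = 2.212 m.
In feet: 2.212 m ÷ 0.3048 ≈ 7.2572 ft.

7.26 ft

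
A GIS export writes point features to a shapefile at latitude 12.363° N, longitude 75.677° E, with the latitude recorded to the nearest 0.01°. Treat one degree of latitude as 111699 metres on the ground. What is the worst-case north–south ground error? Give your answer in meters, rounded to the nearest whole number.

Rounding to 2 decimal places leaves the latitude within ±0.005° of the true value.
Along the meridian that is 0.005° × 111699 m/° = 558.495 m.

558 meters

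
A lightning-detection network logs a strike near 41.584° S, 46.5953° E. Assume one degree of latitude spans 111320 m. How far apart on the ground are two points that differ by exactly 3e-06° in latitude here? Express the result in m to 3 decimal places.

0.334 m

3e-06° × 111320 m/° = 0.33396 m.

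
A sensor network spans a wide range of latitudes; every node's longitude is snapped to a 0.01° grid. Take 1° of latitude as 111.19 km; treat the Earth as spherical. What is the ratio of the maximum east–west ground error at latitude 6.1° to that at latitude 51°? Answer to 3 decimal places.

1.580

With a 0.01° grid the true value lies within half a step, ±0.01°/2 = ±0.005°, of the stored one.
At 6.1°: 0.005° × 111190 × cos 6.1° = 0.005 × 111190 × 0.9943 ≈ 552.8 m.
Error at 51° = 0.005° × 111190 × cos 51° ≈ 555.95 × 0.6293 = 349.87 m.
Ratio: 552.8 / 349.87 = cos 6.1° / cos 51° ≈ 1.5800.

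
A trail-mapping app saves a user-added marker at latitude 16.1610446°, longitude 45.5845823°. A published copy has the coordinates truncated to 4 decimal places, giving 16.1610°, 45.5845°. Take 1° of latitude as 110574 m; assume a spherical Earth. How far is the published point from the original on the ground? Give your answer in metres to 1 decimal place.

Δlat = 16.1610446 − 16.1610 = +0.0000446°; Δlon = 45.5845823 − 45.5845 = +0.0000823°.
N–S: 0.0000446° × 110574 m/° = 4.9316 m.
East–west at this latitude: 0.0000823° × 110574 × cos 16.161° ≈ 0.0000823 × 106204 = 8.74063 m.
Combined displacement = (4.9316² + 8.74063²)^½ ≈ 10.0359 m.

10.0 metres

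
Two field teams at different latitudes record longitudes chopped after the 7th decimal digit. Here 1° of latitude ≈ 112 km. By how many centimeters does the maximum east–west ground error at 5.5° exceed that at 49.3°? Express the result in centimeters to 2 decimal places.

Truncating at 7 decimal places can drop up to a full unit in the last place, so the longitude may be off by as much as 1e-07°.
Error at 5.5° = 1e-07° × 112000 × cos 5.5° ≈ 0.0112 × 0.9954 = 0.011148 m.
At 49.3°: 1e-07° × 112000 × cos 49.3° = 1e-07 × 112000 × 0.6521 ≈ 0.0073035 m.
So the lower-latitude error exceeds the higher by 0.011148 − 0.0073035 = 0.0038449 m.
That is 0.00384494 m = 0.38449 cm.

0.38 centimeters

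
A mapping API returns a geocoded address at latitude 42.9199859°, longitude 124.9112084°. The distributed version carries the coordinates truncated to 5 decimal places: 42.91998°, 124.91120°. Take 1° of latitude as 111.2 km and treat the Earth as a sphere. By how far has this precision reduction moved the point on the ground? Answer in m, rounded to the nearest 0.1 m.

Δlat = 42.9199859 − 42.91998 = +0.0000059°; Δlon = 124.9112084 − 124.91120 = +0.0000084°.
North–south shift: 0.0000059 × 111200 = 0.65608 m.
E–W at 42.92°: 0.0000084° × 111200 × cos 42.92° = 0.0000084 × 111200 × 0.7323 ≈ 0.684032 m.
Hypotenuse of the two orthogonal shifts: √(0.65608² + 0.684032²) = 0.947808 m.

0.9 m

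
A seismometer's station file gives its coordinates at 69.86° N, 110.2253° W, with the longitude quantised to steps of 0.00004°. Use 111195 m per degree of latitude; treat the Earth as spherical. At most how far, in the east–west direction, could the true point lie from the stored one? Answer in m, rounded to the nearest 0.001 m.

With a 0.00004° grid the true value lies within half a step, ±0.00004°/2 = ±2e-05°, of the stored one.
One degree of longitude at 69.86° is 111195 × cos 69.86° ≈ 111195 × 0.3443 = 38286.1 m.
So at most 2e-05° × 38286.1 ≈ 0.765723 m east–west.

0.766 m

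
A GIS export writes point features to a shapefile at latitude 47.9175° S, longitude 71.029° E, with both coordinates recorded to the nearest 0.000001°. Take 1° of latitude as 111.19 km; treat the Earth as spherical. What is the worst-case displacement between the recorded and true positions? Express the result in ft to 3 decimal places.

0.220 ft

Rounding to 6 decimal places leaves each coordinate within ±5e-07° of the true value.
Latitude error → 5e-07 × 111190 = 0.055595 m along the meridian.
E–W at 47.9175°: 5e-07° × 111190 × cos 47.9175° = 5e-07 × 111190 × 0.6702 ≈ 0.0372598 m.
The two errors are perpendicular, so the maximum displacement is √(0.055595² + 0.0372598²) ≈ 0.066926 m.
Converting: 0.066926 m × 3.2808 ft/m ≈ 0.21957 ft.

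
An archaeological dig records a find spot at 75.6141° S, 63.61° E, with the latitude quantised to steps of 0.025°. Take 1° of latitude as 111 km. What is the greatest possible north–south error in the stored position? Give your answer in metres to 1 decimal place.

1387.5 metres

With a 0.025° grid the true value lies within half a step, ±0.025°/2 = ±0.0125°, of the stored one.
Along the meridian that is 0.0125° × 111000 m/° = 1387.5 m.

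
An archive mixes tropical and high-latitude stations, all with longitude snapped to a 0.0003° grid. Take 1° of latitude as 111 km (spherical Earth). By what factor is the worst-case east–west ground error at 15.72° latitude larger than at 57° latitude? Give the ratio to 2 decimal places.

With a 0.0003° grid the true value lies within half a step, ±0.0003°/2 = ±0.00015°, of the stored one.
At 15.72°: 0.00015° × 111000 × cos 15.72° = 0.00015 × 111000 × 0.9626 ≈ 16.027 m.
At 57°: 0.00015° × 111000 × cos 57° = 0.00015 × 111000 × 0.5446 ≈ 9.0682 m.
Ratio: 16.027 / 9.0682 = cos 15.72° / cos 57° ≈ 1.7674.

1.77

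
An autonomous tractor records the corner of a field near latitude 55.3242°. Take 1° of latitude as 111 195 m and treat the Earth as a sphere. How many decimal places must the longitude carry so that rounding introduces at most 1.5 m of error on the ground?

5

At 55.3242° one degree of longitude covers 111195 × cos 55.3242° ≈ 111195 × 0.5689 ≈ 63262.4 m.
With N decimal places the half-ulp bound is 0.5·10⁻ᴺ°, or 0.5·10⁻ᴺ × 63262.4 m on the ground.
Setting 31631.2 × 10⁻ᴺ ≤ 1.5 gives 10ᴺ ≥ 2.109e+04, i.e. N ≥ 4.32.
At 4 places the error can reach 3.16 m, but 5 places keeps it to 0.316 m.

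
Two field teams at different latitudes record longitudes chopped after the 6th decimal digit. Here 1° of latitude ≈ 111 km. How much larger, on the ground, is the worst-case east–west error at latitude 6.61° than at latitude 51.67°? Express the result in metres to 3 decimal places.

0.041 metres

Truncating at 6 decimal places can drop up to a full unit in the last place, so the longitude may be off by as much as 1e-06°.
Error at 6.61° = 1e-06° × 111000 × cos 6.61° ≈ 0.111 × 0.9934 = 0.11026 m.
Error at 51.67° = 1e-06° × 111000 × cos 51.67° ≈ 0.111 × 0.6202 = 0.068841 m.
Difference: 0.11026 − 0.068841 = 0.041421 m.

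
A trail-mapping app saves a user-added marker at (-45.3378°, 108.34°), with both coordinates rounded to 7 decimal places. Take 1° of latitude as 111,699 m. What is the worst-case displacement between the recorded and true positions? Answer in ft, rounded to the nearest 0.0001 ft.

Rounding to 7 decimal places leaves each coordinate within ±5e-08° of the true value.
Latitude error → 5e-08 × 111699 = 0.00558495 m along the meridian.
East–west component at 45.3378°: 5e-08° × 111699 × cos 45.3378° ≈ 5e-08 × 78516.1 ≈ 0.0039258 m.
Combining orthogonally: (0.00558495² + 0.0039258²)^½ ≈ 0.00682668 m.
Converting: 0.00682668 m × 3.2808 ft/m ≈ 0.022397 ft.

0.0224 ft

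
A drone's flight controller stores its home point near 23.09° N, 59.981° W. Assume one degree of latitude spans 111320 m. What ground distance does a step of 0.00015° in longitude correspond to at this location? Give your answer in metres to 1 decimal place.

One degree of longitude here spans 111320 × cos 23.09° = 111320 × 0.9199 ≈ 102402 m; 0.00015° of that is 15.3603 m.

15.4 metres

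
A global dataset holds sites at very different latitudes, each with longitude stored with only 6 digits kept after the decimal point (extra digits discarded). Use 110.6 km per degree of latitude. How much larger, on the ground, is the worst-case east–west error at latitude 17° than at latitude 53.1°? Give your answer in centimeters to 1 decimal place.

Truncating at 6 decimal places can drop up to a full unit in the last place, so the longitude may be off by as much as 1e-06°.
At 17°: 1e-06° × 110600 × cos 17° = 1e-06 × 110600 × 0.9563 ≈ 0.10577 m.
Error at 53.1° = 1e-06° × 110600 × cos 53.1° ≈ 0.1106 × 0.6004 = 0.066406 m.
So the lower-latitude error exceeds the higher by 0.10577 − 0.066406 = 0.039361 m.
That is 0.0393608 m = 3.9361 cm.

3.9 centimeters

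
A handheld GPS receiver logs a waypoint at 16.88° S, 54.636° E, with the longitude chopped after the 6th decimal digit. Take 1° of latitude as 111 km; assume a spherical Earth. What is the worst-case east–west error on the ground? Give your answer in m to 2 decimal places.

Truncating at 6 decimal places can drop up to a full unit in the last place, so the longitude may be off by as much as 1e-06°.
Parallels shrink by cos φ, so at 16.88° a degree of longitude is 111000 × 0.9569 ≈ 106218 m.
Maximum E–W displacement: 1e-06 × 106218 = 0.106218 m.

0.11 m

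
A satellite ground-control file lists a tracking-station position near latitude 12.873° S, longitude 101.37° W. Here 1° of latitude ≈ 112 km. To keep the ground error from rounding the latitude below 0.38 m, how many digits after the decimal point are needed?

One degree of latitude covers 112000 m.
N decimal places → at most half a unit in the last place, 0.5 × 10⁻ᴺ° = 112000/2 × 10⁻ᴺ m.
Setting 56000 × 10⁻ᴺ ≤ 0.38 gives 10ᴺ ≥ 1.474e+05, i.e. N ≥ 5.17.
N = 5 would give 0.56 m (too coarse); N = 6 gives 0.056 m ≤ 0.38 m.

6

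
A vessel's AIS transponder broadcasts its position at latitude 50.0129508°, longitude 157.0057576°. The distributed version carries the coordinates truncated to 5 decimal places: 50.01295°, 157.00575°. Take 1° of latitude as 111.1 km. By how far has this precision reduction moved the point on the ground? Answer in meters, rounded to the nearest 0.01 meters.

0.55 meters

The latitude changed by +0.0000008° and the longitude by +0.0000076°.
N–S: 0.0000008° × 111100 m/° = 0.08888 m.
East–west at this latitude: 0.0000076° × 111100 × cos 50.0129° ≈ 0.0000076 × 71394.5 = 0.542598 m.
Hypotenuse of the two orthogonal shifts: √(0.08888² + 0.542598²) = 0.549829 m.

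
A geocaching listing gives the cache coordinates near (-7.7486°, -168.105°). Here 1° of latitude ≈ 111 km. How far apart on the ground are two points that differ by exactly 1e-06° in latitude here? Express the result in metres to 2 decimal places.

Along a meridian 1e-06° is 1e-06 × 111000 = 0.111 m.

0.11 metres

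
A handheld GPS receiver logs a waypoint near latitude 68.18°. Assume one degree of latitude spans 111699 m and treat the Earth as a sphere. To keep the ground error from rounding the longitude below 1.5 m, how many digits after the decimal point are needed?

At 68.18° one degree of longitude covers 111699 × cos 68.18° ≈ 111699 × 0.3717 ≈ 41517.6 m.
Rounding to N decimal places gives at most 0.5 × 10⁻ᴺ degrees of error, i.e. 0.5 × 10⁻ᴺ × 41517.6 m.
Setting 20758.8 × 10⁻ᴺ ≤ 1.5 gives 10ᴺ ≥ 1.384e+04, i.e. N ≥ 4.14.
So 5 decimal places suffice (0.208 m); 4 would allow up to 2.08 m.

5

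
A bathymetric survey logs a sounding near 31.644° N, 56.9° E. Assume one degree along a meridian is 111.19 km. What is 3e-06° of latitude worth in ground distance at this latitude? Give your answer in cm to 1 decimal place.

3e-06° × 111190 m/° = 0.33357 m.
That is 0.33357 m = 33.357 cm.

33.4 cm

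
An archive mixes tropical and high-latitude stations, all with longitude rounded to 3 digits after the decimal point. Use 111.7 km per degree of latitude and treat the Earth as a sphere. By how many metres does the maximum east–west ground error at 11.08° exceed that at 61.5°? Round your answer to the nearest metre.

Rounding to 3 decimal places leaves the longitude within ±0.0005° of the true value.
Error at 11.08° = 0.0005° × 111700 × cos 11.08° ≈ 55.85 × 0.9814 = 54.809 m.
At 61.5°: 0.0005° × 111700 × cos 61.5° = 0.0005 × 111700 × 0.4772 ≈ 26.649 m.
So the lower-latitude error exceeds the higher by 54.809 − 26.649 = 28.16 m.

28 metres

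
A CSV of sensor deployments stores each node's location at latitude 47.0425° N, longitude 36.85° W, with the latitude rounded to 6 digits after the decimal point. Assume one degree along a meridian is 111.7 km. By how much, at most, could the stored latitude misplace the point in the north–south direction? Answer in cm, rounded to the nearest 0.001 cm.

5.585 cm

Rounding to 6 decimal places leaves the latitude within ±5e-07° of the true value.
Along the meridian that is 5e-07° × 111700 m/° = 0.05585 m.
That is 0.05585 m = 5.585 cm.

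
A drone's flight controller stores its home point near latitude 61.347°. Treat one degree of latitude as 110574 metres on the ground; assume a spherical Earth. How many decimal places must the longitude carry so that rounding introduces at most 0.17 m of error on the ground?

6 decimal places

At 61.347° one degree of longitude covers 110574 × cos 61.347° ≈ 110574 × 0.4795 ≈ 53020.7 m.
Rounding to N decimal places gives at most 0.5 × 10⁻ᴺ degrees of error, i.e. 0.5 × 10⁻ᴺ × 53020.7 m.
Setting 26510.3 × 10⁻ᴺ ≤ 0.17 gives 10ᴺ ≥ 1.559e+05, i.e. N ≥ 5.19.
N = 5 would give 0.265 m (too coarse); N = 6 gives 0.0265 m ≤ 0.17 m.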